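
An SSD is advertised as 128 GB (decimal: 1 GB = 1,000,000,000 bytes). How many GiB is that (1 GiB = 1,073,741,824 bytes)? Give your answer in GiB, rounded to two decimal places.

119.21 GiB

128 GB × 1,000,000,000 bytes/GB = 128,000,000,000 bytes
1 GiB = 1,073,741,824 bytes
128,000,000,000 / 1,073,741,824 = 119.21 GiB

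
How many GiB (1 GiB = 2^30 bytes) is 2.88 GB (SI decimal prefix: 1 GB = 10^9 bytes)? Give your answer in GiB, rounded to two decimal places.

2.88 GB × 1,000,000,000 bytes/GB = 2,880,000,000 bytes
1 GiB = 1,073,741,824 bytes
2,880,000,000 / 1,073,741,824 = 2.68 GiB

2.68 GiB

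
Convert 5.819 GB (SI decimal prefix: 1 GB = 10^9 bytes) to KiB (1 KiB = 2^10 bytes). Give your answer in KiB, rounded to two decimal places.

5,682,617.19 KiB

5.819 GB = 5.819 × 10^9 bytes = 5,819,000,000 bytes
1 KiB = 2^10 bytes = 1,024 bytes
5,819,000,000 / 1,024 = 5,682,617.19 KiB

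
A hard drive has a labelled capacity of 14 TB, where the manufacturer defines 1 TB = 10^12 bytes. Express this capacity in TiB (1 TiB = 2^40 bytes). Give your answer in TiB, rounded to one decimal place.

12.7 TiB

14 TB × 1,000,000,000,000 bytes/TB = 14,000,000,000,000 bytes
1 TiB = 2^40 bytes = 1,099,511,627,776 bytes
14,000,000,000,000 / 1,099,511,627,776 = 12.7 TiB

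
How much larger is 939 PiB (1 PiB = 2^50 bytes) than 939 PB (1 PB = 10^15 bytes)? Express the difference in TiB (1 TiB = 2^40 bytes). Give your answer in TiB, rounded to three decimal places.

107,520.475 TiB

939 PiB = 939 × 1,125,899,906,842,624 = 1,057,220,012,525,223,936 bytes
939 PB = 939 × 1,000,000,000,000,000 = 939,000,000,000,000,000 bytes
difference = 118,220,012,525,223,936 bytes
118,220,012,525,223,936 / 1,099,511,627,776 = 107,520.475 TiB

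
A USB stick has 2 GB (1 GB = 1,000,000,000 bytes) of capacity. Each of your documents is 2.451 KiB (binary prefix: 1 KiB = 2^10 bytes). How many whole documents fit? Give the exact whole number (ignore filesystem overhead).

796,868

Capacity: 2 GB = 2,000,000,000 bytes
Per item: 2.451 KiB = 2,509.824 bytes
⌊2,000,000,000 / 2,509.824⌋ = 796,868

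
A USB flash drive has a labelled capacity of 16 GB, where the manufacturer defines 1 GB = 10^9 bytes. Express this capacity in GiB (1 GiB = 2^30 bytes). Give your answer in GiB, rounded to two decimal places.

16 GB = 16 × 10^9 bytes = 16,000,000,000 bytes
1 GiB = 1,073,741,824 bytes
16,000,000,000 / 1,073,741,824 = 14.90 GiB

14.90 GiB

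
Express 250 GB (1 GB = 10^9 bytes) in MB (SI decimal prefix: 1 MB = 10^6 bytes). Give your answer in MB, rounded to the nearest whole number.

250,000 MB

250 GB × 1,000,000,000 bytes/GB = 250,000,000,000 bytes
1 MB = 1,000,000 bytes
250,000,000,000 / 1,000,000 = 250,000 MB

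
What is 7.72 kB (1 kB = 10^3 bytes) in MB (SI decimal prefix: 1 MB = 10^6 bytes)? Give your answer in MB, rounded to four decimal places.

7.72 kB = 7.72 × 10^3 bytes = 7,720 bytes
1 MB = 10^6 bytes = 1,000,000 bytes
7,720 / 1,000,000 = 0.0077 MB

0.0077 MB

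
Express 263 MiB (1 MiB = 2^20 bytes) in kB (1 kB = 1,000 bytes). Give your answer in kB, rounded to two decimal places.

263 MiB × 1,048,576 bytes/MiB = 275,775,488 bytes
1 kB = 1,000 bytes
275,775,488 / 1,000 = 275,775.49 kB

275,775.49 kB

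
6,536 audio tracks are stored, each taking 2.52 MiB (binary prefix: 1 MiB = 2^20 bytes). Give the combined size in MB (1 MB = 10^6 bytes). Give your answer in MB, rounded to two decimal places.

17,270.80 MB

Total = 6,536 × 2.52 MiB = 16470.72 MiB
= 16470.72 × 1,048,576 bytes = 17,270,801,694.72 bytes
1 MB = 1,000,000 bytes
17,270,801,694.72 / 1,000,000 = 17,270.80 MB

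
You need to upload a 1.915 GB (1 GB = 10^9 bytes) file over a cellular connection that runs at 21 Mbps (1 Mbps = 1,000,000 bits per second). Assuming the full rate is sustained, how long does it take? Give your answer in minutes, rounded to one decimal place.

12.2 minutes

1.915 GB = 1,915,000,000 bytes = 15,320,000,000 bits
21 Mbps = 21,000,000 bits/s
time = 15,320,000,000 / 21,000,000 = 729.52 s
729.52 s / 60 = 12.2 minutes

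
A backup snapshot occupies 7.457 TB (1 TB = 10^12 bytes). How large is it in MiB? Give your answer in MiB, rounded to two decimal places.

7.457 TB = 7.457 × 10^12 bytes = 7,457,000,000,000 bytes
1 MiB = 2^20 bytes = 1,048,576 bytes
7,457,000,000,000 / 1,048,576 = 7,111,549.38 MiB

7,111,549.38 MiB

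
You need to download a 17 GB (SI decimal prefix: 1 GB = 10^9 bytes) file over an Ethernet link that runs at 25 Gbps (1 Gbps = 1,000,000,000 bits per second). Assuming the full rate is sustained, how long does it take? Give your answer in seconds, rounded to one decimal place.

17 GB = 17,000,000,000 bytes = 136,000,000,000 bits
25 Gbps = 25,000,000,000 bits/s
time = 136,000,000,000 / 25,000,000,000 = 5.4 s

5.4 seconds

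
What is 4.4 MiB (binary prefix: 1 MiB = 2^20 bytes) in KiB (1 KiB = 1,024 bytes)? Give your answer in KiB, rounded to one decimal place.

4,505.6 KiB

4.4 MiB = 4.4 × 2^20 bytes = 4,613,734.4 bytes
1 KiB = 1,024 bytes
4,613,734.4 / 1,024 = 4,505.6 KiB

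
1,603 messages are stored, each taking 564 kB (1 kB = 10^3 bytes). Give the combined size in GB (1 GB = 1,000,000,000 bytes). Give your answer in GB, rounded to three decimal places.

Total = 1,603 × 564 kB = 904,092 kB
= 904,092 × 1,000 bytes = 904,092,000 bytes
1 GB = 1,000,000,000 bytes
904,092,000 / 1,000,000,000 = 0.904 GB

0.904 GB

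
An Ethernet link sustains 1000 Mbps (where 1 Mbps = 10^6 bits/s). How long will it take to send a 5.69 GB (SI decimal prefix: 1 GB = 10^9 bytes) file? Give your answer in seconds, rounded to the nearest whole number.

46 seconds

5.69 GB = 5,690,000,000 bytes = 45,520,000,000 bits
1000 Mbps = 1,000,000,000 bits/s
time = 45,520,000,000 / 1,000,000,000 = 46 s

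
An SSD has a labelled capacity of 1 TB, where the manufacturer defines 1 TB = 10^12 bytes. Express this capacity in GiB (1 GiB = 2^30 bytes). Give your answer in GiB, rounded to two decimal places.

931.32 GiB

1 TB × 1,000,000,000,000 bytes/TB = 1,000,000,000,000 bytes
1 GiB = 2^30 bytes = 1,073,741,824 bytes
1,000,000,000,000 / 1,073,741,824 = 931.32 GiB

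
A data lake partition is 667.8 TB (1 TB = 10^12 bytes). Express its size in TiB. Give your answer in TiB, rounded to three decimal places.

667.8 TB = 667.8 × 10^12 bytes = 667,800,000,000,000 bytes
1 TiB = 2^40 bytes = 1,099,511,627,776 bytes
667,800,000,000,000 / 1,099,511,627,776 = 607.361 TiB

607.361 TiB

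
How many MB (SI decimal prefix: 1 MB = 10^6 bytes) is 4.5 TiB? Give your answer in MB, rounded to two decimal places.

4.5 TiB × 1,099,511,627,776 bytes/TiB = 4,947,802,324,992 bytes
1 MB = 10^6 bytes = 1,000,000 bytes
4,947,802,324,992 / 1,000,000 = 4,947,802.32 MB

4,947,802.32 MB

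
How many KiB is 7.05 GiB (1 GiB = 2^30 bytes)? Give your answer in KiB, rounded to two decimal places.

7.05 GiB = 7.05 × 2^30 bytes = 7,569,879,859.2 bytes
1 KiB = 1,024 bytes
7,569,879,859.2 / 1,024 = 7,392,460.80 KiB

7,392,460.80 KiB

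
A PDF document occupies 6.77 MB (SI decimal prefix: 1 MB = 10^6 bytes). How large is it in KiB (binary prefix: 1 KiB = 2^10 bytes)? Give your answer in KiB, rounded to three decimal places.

6.77 MB × 1,000,000 bytes/MB = 6,770,000 bytes
1 KiB = 1,024 bytes
6,770,000 / 1,024 = 6,611.328 KiB

6,611.328 KiB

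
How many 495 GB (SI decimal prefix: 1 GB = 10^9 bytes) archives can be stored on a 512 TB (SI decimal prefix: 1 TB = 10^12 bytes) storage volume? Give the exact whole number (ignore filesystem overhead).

1,034

Capacity: 512 TB = 512,000,000,000,000 bytes
Per item: 495 GB = 495,000,000,000 bytes
⌊512,000,000,000,000 / 495,000,000,000⌋ = 1,034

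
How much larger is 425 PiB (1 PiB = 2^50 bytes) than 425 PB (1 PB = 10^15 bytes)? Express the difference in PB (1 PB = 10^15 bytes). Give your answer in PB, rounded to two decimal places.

53.51 PB

425 PiB = 425 × 1,125,899,906,842,624 = 478,507,460,408,115,200 bytes
425 PB = 425 × 1,000,000,000,000,000 = 425,000,000,000,000,000 bytes
difference = 53,507,460,408,115,200 bytes
53,507,460,408,115,200 / 1,000,000,000,000,000 = 53.51 PB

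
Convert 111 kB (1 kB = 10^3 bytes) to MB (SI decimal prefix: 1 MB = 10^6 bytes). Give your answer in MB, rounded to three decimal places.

111 kB = 111 × 10^3 bytes = 111,000 bytes
1 MB = 1,000,000 bytes
111,000 / 1,000,000 = 0.111 MB

0.111 MB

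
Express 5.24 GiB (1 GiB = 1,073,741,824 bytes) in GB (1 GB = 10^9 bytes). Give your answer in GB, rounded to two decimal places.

5.24 GiB × 1,073,741,824 bytes/GiB = 5,626,407,157.76 bytes
1 GB = 1,000,000,000 bytes
5,626,407,157.76 / 1,000,000,000 = 5.63 GB

5.63 GB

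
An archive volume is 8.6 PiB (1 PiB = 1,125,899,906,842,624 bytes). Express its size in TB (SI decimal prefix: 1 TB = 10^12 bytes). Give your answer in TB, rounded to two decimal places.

8.6 PiB × 1,125,899,906,842,624 bytes/PiB = 9,682,739,198,846,566.4 bytes
1 TB = 1,000,000,000,000 bytes
9,682,739,198,846,566.4 / 1,000,000,000,000 = 9,682.74 TB

9,682.74 TB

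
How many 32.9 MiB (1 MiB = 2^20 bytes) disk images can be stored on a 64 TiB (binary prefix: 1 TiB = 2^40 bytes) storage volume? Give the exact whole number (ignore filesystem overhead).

2,039,783

Capacity: 64 TiB = 70,368,744,177,664 bytes
Per item: 32.9 MiB = 34,498,150.4 bytes
⌊70,368,744,177,664 / 34,498,150.4⌋ = 2,039,783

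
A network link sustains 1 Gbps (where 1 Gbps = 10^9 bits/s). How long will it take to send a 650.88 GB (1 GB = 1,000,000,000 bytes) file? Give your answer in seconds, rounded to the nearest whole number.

650.88 GB = 650,880,000,000 bytes = 5,207,040,000,000 bits
1 Gbps = 1,000,000,000 bits/s
time = 5,207,040,000,000 / 1,000,000,000 = 5,207 s

5,207 seconds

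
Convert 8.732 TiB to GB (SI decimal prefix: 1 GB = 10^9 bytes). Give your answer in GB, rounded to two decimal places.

8.732 TiB = 8.732 × 2^40 bytes = 9,600,935,533,740.032 bytes
1 GB = 10^9 bytes = 1,000,000,000 bytes
9,600,935,533,740.032 / 1,000,000,000 = 9,600.94 GB

9,600.94 GB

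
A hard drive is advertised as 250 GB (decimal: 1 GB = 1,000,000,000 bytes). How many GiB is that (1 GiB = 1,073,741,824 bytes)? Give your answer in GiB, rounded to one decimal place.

232.8 GiB

250 GB = 250 × 10^9 bytes = 250,000,000,000 bytes
1 GiB = 2^30 bytes = 1,073,741,824 bytes
250,000,000,000 / 1,073,741,824 = 232.8 GiB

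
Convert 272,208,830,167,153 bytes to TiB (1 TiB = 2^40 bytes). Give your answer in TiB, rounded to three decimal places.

247.572 TiB

272,208,830,167,153 bytes given.
1 TiB = 1,099,511,627,776 bytes
272,208,830,167,153 / 1,099,511,627,776 = 247.572 TiB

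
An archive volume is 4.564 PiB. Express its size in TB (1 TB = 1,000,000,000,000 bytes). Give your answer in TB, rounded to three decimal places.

5,138.607 TB

4.564 PiB = 4.564 × 2^50 bytes = 5,138,607,174,829,735.936 bytes
1 TB = 10^12 bytes = 1,000,000,000,000 bytes
5,138,607,174,829,735.936 / 1,000,000,000,000 = 5,138.607 TB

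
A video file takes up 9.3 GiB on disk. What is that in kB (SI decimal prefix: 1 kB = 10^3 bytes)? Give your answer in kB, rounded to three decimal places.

9,985,798.963 kB

9.3 GiB = 9.3 × 2^30 bytes = 9,985,798,963.2 bytes
1 kB = 10^3 bytes = 1,000 bytes
9,985,798,963.2 / 1,000 = 9,985,798.963 kB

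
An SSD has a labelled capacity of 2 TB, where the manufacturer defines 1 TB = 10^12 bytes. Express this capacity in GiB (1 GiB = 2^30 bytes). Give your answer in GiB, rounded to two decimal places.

1,862.65 GiB

2 TB × 1,000,000,000,000 bytes/TB = 2,000,000,000,000 bytes
1 GiB = 1,073,741,824 bytes
2,000,000,000,000 / 1,073,741,824 = 1,862.65 GiB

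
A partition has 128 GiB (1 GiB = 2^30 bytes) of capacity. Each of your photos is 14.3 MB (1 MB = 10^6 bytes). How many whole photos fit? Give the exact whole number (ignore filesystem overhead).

9,611

Capacity: 128 GiB = 137,438,953,472 bytes
Per item: 14.3 MB = 14,300,000 bytes
⌊137,438,953,472 / 14,300,000⌋ = 9,611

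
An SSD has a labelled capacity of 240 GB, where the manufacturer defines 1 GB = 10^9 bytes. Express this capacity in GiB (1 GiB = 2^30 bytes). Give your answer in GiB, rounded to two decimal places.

240 GB × 1,000,000,000 bytes/GB = 240,000,000,000 bytes
1 GiB = 1,073,741,824 bytes
240,000,000,000 / 1,073,741,824 = 223.52 GiB

223.52 GiB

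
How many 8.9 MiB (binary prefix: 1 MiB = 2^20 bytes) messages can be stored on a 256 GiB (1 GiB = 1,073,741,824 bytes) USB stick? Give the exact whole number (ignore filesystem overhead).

Capacity: 256 GiB = 274,877,906,944 bytes
Per item: 8.9 MiB = 9,332,326.4 bytes
⌊274,877,906,944 / 9,332,326.4⌋ = 29,454

29,454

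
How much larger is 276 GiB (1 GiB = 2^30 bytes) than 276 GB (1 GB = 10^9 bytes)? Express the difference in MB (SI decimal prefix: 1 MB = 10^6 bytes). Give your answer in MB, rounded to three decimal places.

20,352.743 MB

276 GiB = 276 × 1,073,741,824 = 296,352,743,424 bytes
276 GB = 276 × 1,000,000,000 = 276,000,000,000 bytes
difference = 20,352,743,424 bytes
20,352,743,424 / 1,000,000 = 20,352.743 MB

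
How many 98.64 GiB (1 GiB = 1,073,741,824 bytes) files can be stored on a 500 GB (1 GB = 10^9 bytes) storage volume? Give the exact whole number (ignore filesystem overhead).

4

Capacity: 500 GB = 500,000,000,000 bytes
Per item: 98.64 GiB = 105,913,893,519.36 bytes
⌊500,000,000,000 / 105,913,893,519.36⌋ = 4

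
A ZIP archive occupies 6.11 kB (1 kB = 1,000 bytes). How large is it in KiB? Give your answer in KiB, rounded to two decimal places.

5.97 KiB

6.11 kB = 6.11 × 10^3 bytes = 6,110 bytes
1 KiB = 1,024 bytes
6,110 / 1,024 = 5.97 KiB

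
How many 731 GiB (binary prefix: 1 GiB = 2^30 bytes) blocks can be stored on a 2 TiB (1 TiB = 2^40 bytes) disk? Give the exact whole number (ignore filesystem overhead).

2

Capacity: 2 TiB = 2,199,023,255,552 bytes
Per item: 731 GiB = 784,905,273,344 bytes
⌊2,199,023,255,552 / 784,905,273,344⌋ = 2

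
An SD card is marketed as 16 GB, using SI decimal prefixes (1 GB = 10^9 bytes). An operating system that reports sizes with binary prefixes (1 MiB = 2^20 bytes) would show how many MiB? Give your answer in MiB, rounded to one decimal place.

15,258.8 MiB

16 GB = 16 × 10^9 bytes = 16,000,000,000 bytes
1 MiB = 1,048,576 bytes
16,000,000,000 / 1,048,576 = 15,258.8 MiB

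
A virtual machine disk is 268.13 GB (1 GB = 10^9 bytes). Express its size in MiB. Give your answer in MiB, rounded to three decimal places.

268.13 GB × 1,000,000,000 bytes/GB = 268,130,000,000 bytes
1 MiB = 2^20 bytes = 1,048,576 bytes
268,130,000,000 / 1,048,576 = 255,708.694 MiB

255,708.694 MiB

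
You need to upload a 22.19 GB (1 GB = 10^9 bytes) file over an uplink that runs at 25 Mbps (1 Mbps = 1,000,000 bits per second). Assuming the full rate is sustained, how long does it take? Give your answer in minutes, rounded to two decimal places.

118.35 minutes

22.19 GB = 22,190,000,000 bytes = 177,520,000,000 bits
25 Mbps = 25,000,000 bits/s
time = 177,520,000,000 / 25,000,000 = 7,100.800 s
7,100.800 s / 60 = 118.35 minutes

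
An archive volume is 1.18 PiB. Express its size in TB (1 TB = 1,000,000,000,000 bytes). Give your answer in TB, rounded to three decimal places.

1.18 PiB = 1.18 × 2^50 bytes = 1,328,561,890,074,296.32 bytes
1 TB = 1,000,000,000,000 bytes
1,328,561,890,074,296.32 / 1,000,000,000,000 = 1,328.562 TB

1,328.562 TB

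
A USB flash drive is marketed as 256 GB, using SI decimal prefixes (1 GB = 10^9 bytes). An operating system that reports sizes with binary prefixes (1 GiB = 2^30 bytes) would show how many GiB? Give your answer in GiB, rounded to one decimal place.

256 GB × 1,000,000,000 bytes/GB = 256,000,000,000 bytes
1 GiB = 2^30 bytes = 1,073,741,824 bytes
256,000,000,000 / 1,073,741,824 = 238.4 GiB

238.4 GiB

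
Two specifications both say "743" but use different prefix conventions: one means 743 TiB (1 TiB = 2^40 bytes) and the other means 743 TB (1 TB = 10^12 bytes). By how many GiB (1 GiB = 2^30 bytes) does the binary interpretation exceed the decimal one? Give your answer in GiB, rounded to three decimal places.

68,859.327 GiB

743 TiB = 743 × 1,099,511,627,776 = 816,937,139,437,568 bytes
743 TB = 743 × 1,000,000,000,000 = 743,000,000,000,000 bytes
difference = 73,937,139,437,568 bytes
73,937,139,437,568 / 1,073,741,824 = 68,859.327 GiB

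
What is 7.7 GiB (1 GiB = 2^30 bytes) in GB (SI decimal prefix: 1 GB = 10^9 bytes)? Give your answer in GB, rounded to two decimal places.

8.27 GB

7.7 GiB = 7.7 × 2^30 bytes = 8,267,812,044.8 bytes
1 GB = 10^9 bytes = 1,000,000,000 bytes
8,267,812,044.8 / 1,000,000,000 = 8.27 GB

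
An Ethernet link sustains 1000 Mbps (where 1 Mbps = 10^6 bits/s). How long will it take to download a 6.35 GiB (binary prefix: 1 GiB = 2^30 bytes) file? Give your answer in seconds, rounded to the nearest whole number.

6.35 GiB = 6,818,260,582.4 bytes = 54,546,084,659.2 bits
1000 Mbps = 1,000,000,000 bits/s
time = 54,546,084,659.2 / 1,000,000,000 = 55 s

55 seconds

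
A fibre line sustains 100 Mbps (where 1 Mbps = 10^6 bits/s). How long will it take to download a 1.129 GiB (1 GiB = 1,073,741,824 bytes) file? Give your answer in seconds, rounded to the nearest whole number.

97 seconds

1.129 GiB = 1,212,254,519.296 bytes = 9,698,036,154.368 bits
100 Mbps = 100,000,000 bits/s
time = 9,698,036,154.368 / 100,000,000 = 97 s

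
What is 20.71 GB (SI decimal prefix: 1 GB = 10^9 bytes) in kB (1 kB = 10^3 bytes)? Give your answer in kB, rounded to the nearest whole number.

20,710,000 kB

20.71 GB = 20.71 × 10^9 bytes = 20,710,000,000 bytes
1 kB = 1,000 bytes
20,710,000,000 / 1,000 = 20,710,000 kB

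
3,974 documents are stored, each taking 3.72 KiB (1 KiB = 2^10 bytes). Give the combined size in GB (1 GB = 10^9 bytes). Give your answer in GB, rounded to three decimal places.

Total = 3,974 × 3.72 KiB = 14783.28 KiB
= 14783.28 × 1,024 bytes = 15,138,078.72 bytes
1 GB = 1,000,000,000 bytes
15,138,078.72 / 1,000,000,000 = 0.015 GB

0.015 GB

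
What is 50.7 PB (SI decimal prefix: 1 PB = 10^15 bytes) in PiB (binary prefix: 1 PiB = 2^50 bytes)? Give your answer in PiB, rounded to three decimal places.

45.031 PiB

50.7 PB × 1,000,000,000,000,000 bytes/PB = 50,700,000,000,000,000 bytes
1 PiB = 2^50 bytes = 1,125,899,906,842,624 bytes
50,700,000,000,000,000 / 1,125,899,906,842,624 = 45.031 PiB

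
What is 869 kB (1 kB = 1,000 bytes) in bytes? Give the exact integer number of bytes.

869,000 bytes

869 × 1,000 = 869,000 bytes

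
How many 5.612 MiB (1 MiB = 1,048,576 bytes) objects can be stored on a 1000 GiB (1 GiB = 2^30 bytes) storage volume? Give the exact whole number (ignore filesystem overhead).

182,466

Capacity: 1000 GiB = 1,073,741,824,000 bytes
Per item: 5.612 MiB = 5,884,608.512 bytes
⌊1,073,741,824,000 / 5,884,608.512⌋ = 182,466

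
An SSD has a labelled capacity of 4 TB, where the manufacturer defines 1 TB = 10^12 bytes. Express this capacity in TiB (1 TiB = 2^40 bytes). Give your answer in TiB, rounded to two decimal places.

4 TB × 1,000,000,000,000 bytes/TB = 4,000,000,000,000 bytes
1 TiB = 2^40 bytes = 1,099,511,627,776 bytes
4,000,000,000,000 / 1,099,511,627,776 = 3.64 TiB

3.64 TiB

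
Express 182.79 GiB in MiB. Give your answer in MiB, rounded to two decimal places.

182.79 GiB × 1,073,741,824 bytes/GiB = 196,269,268,008.96 bytes
1 MiB = 1,048,576 bytes
196,269,268,008.96 / 1,048,576 = 187,176.96 MiB

187,176.96 MiB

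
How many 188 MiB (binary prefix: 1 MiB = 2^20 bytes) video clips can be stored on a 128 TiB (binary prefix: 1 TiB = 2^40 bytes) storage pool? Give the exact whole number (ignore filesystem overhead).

713,924

Capacity: 128 TiB = 140,737,488,355,328 bytes
Per item: 188 MiB = 197,132,288 bytes
⌊140,737,488,355,328 / 197,132,288⌋ = 713,924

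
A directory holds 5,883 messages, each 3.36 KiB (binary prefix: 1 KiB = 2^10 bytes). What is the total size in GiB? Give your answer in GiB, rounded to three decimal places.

Total = 5,883 × 3.36 KiB = 19766.88 KiB
= 19766.88 × 1,024 bytes = 20,241,285.12 bytes
1 GiB = 1,073,741,824 bytes
20,241,285.12 / 1,073,741,824 = 0.019 GiB

0.019 GiB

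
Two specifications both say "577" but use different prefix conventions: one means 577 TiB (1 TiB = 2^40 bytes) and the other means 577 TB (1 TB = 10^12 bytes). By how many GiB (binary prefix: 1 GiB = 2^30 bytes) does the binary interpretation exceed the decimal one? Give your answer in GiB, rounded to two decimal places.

577 TiB = 577 × 1,099,511,627,776 = 634,418,209,226,752 bytes
577 TB = 577 × 1,000,000,000,000 = 577,000,000,000,000 bytes
difference = 57,418,209,226,752 bytes
57,418,209,226,752 / 1,073,741,824 = 53,474.87 GiB

53,474.87 GiB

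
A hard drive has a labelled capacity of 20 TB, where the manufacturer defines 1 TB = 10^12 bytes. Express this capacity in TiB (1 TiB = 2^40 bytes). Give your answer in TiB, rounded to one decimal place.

18.2 TiB

20 TB = 20 × 10^12 bytes = 20,000,000,000,000 bytes
1 TiB = 1,099,511,627,776 bytes
20,000,000,000,000 / 1,099,511,627,776 = 18.2 TiB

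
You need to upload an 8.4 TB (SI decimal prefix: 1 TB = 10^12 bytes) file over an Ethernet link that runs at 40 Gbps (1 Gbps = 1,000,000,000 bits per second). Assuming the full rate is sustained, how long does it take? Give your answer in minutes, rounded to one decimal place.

8.4 TB = 8,400,000,000,000 bytes = 67,200,000,000,000 bits
40 Gbps = 40,000,000,000 bits/s
time = 67,200,000,000,000 / 40,000,000,000 = 1,680.00 s
1,680.00 s / 60 = 28.0 minutes

28.0 minutes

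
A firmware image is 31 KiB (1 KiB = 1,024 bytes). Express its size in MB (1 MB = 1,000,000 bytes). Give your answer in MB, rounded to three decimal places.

0.032 MB

31 KiB = 31 × 2^10 bytes = 31,744 bytes
1 MB = 10^6 bytes = 1,000,000 bytes
31,744 / 1,000,000 = 0.032 MB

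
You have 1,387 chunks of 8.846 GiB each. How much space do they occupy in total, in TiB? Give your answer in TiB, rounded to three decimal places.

11.982 TiB

Total = 1,387 × 8.846 GiB = 12269.402 GiB
= 12269.402 × 1,073,741,824 bytes = 13,174,170,082,869.248 bytes
1 TiB = 1,099,511,627,776 bytes
13,174,170,082,869.248 / 1,099,511,627,776 = 11.982 TiB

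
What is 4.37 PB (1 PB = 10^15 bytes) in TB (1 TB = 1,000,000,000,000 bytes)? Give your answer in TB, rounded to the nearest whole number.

4.37 PB × 1,000,000,000,000,000 bytes/PB = 4,370,000,000,000,000 bytes
1 TB = 1,000,000,000,000 bytes
4,370,000,000,000,000 / 1,000,000,000,000 = 4,370 TB

4,370 TB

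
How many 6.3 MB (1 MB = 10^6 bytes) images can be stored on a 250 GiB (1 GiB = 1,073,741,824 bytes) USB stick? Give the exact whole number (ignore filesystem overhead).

Capacity: 250 GiB = 268,435,456,000 bytes
Per item: 6.3 MB = 6,300,000 bytes
⌊268,435,456,000 / 6,300,000⌋ = 42,608

42,608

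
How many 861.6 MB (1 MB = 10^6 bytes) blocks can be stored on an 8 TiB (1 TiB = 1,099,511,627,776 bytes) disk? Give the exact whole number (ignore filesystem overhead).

10,209

Capacity: 8 TiB = 8,796,093,022,208 bytes
Per item: 861.6 MB = 861,600,000 bytes
⌊8,796,093,022,208 / 861,600,000⌋ = 10,209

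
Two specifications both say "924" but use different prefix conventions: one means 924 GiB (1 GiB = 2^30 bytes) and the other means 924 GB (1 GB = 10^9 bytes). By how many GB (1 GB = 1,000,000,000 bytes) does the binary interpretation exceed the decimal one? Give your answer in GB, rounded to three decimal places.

924 GiB = 924 × 1,073,741,824 = 992,137,445,376 bytes
924 GB = 924 × 1,000,000,000 = 924,000,000,000 bytes
difference = 68,137,445,376 bytes
68,137,445,376 / 1,000,000,000 = 68.137 GB

68.137 GB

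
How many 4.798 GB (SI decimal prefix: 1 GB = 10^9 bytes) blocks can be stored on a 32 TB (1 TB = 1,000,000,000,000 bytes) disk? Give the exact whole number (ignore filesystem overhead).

6,669

Capacity: 32 TB = 32,000,000,000,000 bytes
Per item: 4.798 GB = 4,798,000,000 bytes
⌊32,000,000,000,000 / 4,798,000,000⌋ = 6,669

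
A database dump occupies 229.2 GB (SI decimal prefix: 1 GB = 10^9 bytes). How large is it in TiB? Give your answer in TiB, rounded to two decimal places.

229.2 GB = 229.2 × 10^9 bytes = 229,200,000,000 bytes
1 TiB = 1,099,511,627,776 bytes
229,200,000,000 / 1,099,511,627,776 = 0.21 TiB

0.21 TiB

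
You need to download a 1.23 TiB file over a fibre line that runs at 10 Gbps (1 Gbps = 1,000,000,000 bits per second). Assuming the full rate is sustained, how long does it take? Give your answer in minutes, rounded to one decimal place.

1.23 TiB = 1,352,399,302,164.48 bytes = 10,819,194,417,315.84 bits
10 Gbps = 10,000,000,000 bits/s
time = 10,819,194,417,315.84 / 10,000,000,000 = 1,081.92 s
1,081.92 s / 60 = 18.0 minutes

18.0 minutes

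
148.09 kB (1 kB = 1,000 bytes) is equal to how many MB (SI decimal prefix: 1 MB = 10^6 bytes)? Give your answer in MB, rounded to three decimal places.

0.148 MB

148.09 kB = 148.09 × 10^3 bytes = 148,090 bytes
1 MB = 1,000,000 bytes
148,090 / 1,000,000 = 0.148 MB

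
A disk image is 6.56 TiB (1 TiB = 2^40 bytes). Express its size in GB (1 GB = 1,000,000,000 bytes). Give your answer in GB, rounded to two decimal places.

6.56 TiB = 6.56 × 2^40 bytes = 7,212,796,278,210.56 bytes
1 GB = 10^9 bytes = 1,000,000,000 bytes
7,212,796,278,210.56 / 1,000,000,000 = 7,212.80 GB

7,212.80 GB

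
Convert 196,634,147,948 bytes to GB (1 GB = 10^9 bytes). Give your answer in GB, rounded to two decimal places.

196.63 GB

196,634,147,948 bytes given.
1 GB = 1,000,000,000 bytes
196,634,147,948 / 1,000,000,000 = 196.63 GB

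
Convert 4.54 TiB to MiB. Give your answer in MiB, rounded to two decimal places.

4.54 TiB = 4.54 × 2^40 bytes = 4,991,782,790,103.04 bytes
1 MiB = 2^20 bytes = 1,048,576 bytes
4,991,782,790,103.04 / 1,048,576 = 4,760,535.04 MiB

4,760,535.04 MiB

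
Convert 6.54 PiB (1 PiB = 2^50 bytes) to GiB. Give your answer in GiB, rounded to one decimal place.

6.54 PiB × 1,125,899,906,842,624 bytes/PiB = 7,363,385,390,750,760.96 bytes
1 GiB = 1,073,741,824 bytes
7,363,385,390,750,760.96 / 1,073,741,824 = 6,857,687.0 GiB

6,857,687.0 GiB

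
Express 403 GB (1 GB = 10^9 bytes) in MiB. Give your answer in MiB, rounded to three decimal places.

384,330.750 MiB

403 GB = 403 × 10^9 bytes = 403,000,000,000 bytes
1 MiB = 2^20 bytes = 1,048,576 bytes
403,000,000,000 / 1,048,576 = 384,330.750 MiB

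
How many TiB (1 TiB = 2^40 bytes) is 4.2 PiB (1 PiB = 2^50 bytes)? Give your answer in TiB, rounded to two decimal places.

4,300.80 TiB

4.2 PiB × 1,125,899,906,842,624 bytes/PiB = 4,728,779,608,739,020.8 bytes
1 TiB = 2^40 bytes = 1,099,511,627,776 bytes
4,728,779,608,739,020.8 / 1,099,511,627,776 = 4,300.80 TiB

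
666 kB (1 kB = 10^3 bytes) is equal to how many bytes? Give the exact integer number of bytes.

666 × 1,000 = 666,000 bytes  (1 kB = 10^3 bytes)

666,000 bytes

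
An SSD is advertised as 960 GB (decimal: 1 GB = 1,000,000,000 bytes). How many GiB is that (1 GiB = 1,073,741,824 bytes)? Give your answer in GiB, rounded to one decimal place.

894.1 GiB

960 GB = 960 × 10^9 bytes = 960,000,000,000 bytes
1 GiB = 2^30 bytes = 1,073,741,824 bytes
960,000,000,000 / 1,073,741,824 = 894.1 GiB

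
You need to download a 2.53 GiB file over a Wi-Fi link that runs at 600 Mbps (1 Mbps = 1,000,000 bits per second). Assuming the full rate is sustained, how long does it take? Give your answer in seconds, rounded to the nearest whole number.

36 seconds

2.53 GiB = 2,716,566,814.72 bytes = 21,732,534,517.76 bits
600 Mbps = 600,000,000 bits/s
time = 21,732,534,517.76 / 600,000,000 = 36 s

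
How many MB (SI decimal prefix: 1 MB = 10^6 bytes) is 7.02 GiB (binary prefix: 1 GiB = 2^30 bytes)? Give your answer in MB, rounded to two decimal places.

7.02 GiB × 1,073,741,824 bytes/GiB = 7,537,667,604.48 bytes
1 MB = 1,000,000 bytes
7,537,667,604.48 / 1,000,000 = 7,537.67 MB

7,537.67 MB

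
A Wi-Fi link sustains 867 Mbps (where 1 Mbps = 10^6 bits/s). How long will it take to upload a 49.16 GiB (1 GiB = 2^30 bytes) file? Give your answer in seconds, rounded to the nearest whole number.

487 seconds

49.16 GiB = 52,785,148,067.84 bytes = 422,281,184,542.72 bits
867 Mbps = 867,000,000 bits/s
time = 422,281,184,542.72 / 867,000,000 = 487 s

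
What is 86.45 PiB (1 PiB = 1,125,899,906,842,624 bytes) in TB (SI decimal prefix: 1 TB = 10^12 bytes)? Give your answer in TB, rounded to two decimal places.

97,334.05 TB

86.45 PiB = 86.45 × 2^50 bytes = 97,334,046,946,544,844.8 bytes
1 TB = 1,000,000,000,000 bytes
97,334,046,946,544,844.8 / 1,000,000,000,000 = 97,334.05 TB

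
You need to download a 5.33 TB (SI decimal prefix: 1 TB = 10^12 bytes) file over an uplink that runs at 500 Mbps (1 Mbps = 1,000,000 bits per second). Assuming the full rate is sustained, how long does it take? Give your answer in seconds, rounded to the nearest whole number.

85,280 seconds

5.33 TB = 5,330,000,000,000 bytes = 42,640,000,000,000 bits
500 Mbps = 500,000,000 bits/s
time = 42,640,000,000,000 / 500,000,000 = 85,280 s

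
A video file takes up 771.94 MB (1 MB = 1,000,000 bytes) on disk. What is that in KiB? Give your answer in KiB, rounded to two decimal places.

771.94 MB × 1,000,000 bytes/MB = 771,940,000 bytes
1 KiB = 1,024 bytes
771,940,000 / 1,024 = 753,847.66 KiB

753,847.66 KiB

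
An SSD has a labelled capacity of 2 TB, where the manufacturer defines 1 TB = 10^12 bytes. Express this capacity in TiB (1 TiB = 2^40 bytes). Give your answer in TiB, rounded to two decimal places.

2 TB × 1,000,000,000,000 bytes/TB = 2,000,000,000,000 bytes
1 TiB = 1,099,511,627,776 bytes
2,000,000,000,000 / 1,099,511,627,776 = 1.82 TiB

1.82 TiB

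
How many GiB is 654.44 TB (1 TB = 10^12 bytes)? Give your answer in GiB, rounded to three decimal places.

609,494.746 GiB

654.44 TB = 654.44 × 10^12 bytes = 654,440,000,000,000 bytes
1 GiB = 2^30 bytes = 1,073,741,824 bytes
654,440,000,000,000 / 1,073,741,824 = 609,494.746 GiB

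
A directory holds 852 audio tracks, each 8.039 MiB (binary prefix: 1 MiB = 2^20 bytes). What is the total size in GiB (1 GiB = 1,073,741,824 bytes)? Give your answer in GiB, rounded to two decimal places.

Total = 852 × 8.039 MiB = 6849.228 MiB
= 6849.228 × 1,048,576 bytes = 7,181,936,099.328 bytes
1 GiB = 1,073,741,824 bytes
7,181,936,099.328 / 1,073,741,824 = 6.69 GiB

6.69 GiB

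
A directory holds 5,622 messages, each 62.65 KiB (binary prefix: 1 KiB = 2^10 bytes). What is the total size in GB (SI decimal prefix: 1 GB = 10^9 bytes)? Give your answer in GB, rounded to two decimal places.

Total = 5,622 × 62.65 KiB = 352218.3 KiB
= 352218.3 × 1,024 bytes = 360,671,539.2 bytes
1 GB = 1,000,000,000 bytes
360,671,539.2 / 1,000,000,000 = 0.36 GB

0.36 GB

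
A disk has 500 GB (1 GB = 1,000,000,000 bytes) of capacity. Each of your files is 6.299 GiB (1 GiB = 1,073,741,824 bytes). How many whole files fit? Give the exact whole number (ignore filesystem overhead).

Capacity: 500 GB = 500,000,000,000 bytes
Per item: 6.299 GiB = 6,763,499,749.376 bytes
⌊500,000,000,000 / 6,763,499,749.376⌋ = 73

73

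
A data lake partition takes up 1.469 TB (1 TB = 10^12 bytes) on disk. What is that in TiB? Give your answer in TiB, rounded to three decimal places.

1.336 TiB

1.469 TB × 1,000,000,000,000 bytes/TB = 1,469,000,000,000 bytes
1 TiB = 1,099,511,627,776 bytes
1,469,000,000,000 / 1,099,511,627,776 = 1.336 TiB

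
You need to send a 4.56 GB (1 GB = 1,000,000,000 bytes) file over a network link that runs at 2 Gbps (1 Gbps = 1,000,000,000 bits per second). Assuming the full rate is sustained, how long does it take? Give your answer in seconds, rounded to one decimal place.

4.56 GB = 4,560,000,000 bytes = 36,480,000,000 bits
2 Gbps = 2,000,000,000 bits/s
time = 36,480,000,000 / 2,000,000,000 = 18.2 s

18.2 seconds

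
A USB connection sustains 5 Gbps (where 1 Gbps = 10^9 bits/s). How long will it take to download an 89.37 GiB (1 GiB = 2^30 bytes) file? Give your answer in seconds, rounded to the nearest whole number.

154 seconds

89.37 GiB = 95,960,306,810.88 bytes = 767,682,454,487.04 bits
5 Gbps = 5,000,000,000 bits/s
time = 767,682,454,487.04 / 5,000,000,000 = 154 s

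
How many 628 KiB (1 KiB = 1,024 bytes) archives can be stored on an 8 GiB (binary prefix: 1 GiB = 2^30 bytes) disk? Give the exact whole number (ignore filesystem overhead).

Capacity: 8 GiB = 8,589,934,592 bytes
Per item: 628 KiB = 643,072 bytes
⌊8,589,934,592 / 643,072⌋ = 13,357

13,357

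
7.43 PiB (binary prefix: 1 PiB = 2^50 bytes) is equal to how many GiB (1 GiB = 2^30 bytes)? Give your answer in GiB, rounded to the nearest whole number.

7.43 PiB × 1,125,899,906,842,624 bytes/PiB = 8,365,436,307,840,696.32 bytes
1 GiB = 1,073,741,824 bytes
8,365,436,307,840,696.32 / 1,073,741,824 = 7,790,920 GiB

7,790,920 GiB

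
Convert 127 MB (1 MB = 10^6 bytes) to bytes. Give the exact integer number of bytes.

127 × 1,000,000 = 127,000,000 bytes  (1 MB = 10^6 bytes)

127,000,000 bytes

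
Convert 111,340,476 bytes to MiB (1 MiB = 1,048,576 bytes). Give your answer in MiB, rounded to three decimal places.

111,340,476 bytes given.
1 MiB = 2^20 bytes = 1,048,576 bytes
111,340,476 / 1,048,576 = 106.183 MiB

106.183 MiB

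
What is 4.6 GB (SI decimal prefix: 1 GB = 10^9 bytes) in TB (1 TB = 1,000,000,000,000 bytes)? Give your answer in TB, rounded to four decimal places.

0.0046 TB

4.6 GB = 4.6 × 10^9 bytes = 4,600,000,000 bytes
1 TB = 1,000,000,000,000 bytes
4,600,000,000 / 1,000,000,000,000 = 0.0046 TB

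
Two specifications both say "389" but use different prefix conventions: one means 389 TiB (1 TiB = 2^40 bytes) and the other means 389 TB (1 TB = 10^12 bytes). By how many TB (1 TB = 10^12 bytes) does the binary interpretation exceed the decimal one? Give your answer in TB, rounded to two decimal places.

389 TiB = 389 × 1,099,511,627,776 = 427,710,023,204,864 bytes
389 TB = 389 × 1,000,000,000,000 = 389,000,000,000,000 bytes
difference = 38,710,023,204,864 bytes
38,710,023,204,864 / 1,000,000,000,000 = 38.71 TB

38.71 TB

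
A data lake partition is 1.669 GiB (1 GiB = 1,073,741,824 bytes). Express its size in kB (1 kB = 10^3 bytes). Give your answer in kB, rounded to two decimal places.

1.669 GiB × 1,073,741,824 bytes/GiB = 1,792,075,104.256 bytes
1 kB = 10^3 bytes = 1,000 bytes
1,792,075,104.256 / 1,000 = 1,792,075.10 kB

1,792,075.10 kB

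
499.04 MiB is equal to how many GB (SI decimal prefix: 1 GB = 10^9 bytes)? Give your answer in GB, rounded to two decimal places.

499.04 MiB × 1,048,576 bytes/MiB = 523,281,367.04 bytes
1 GB = 1,000,000,000 bytes
523,281,367.04 / 1,000,000,000 = 0.52 GB

0.52 GB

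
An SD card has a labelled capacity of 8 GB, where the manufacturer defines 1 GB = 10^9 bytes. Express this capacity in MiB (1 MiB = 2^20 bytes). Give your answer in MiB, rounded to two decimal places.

7,629.39 MiB

8 GB × 1,000,000,000 bytes/GB = 8,000,000,000 bytes
1 MiB = 1,048,576 bytes
8,000,000,000 / 1,048,576 = 7,629.39 MiB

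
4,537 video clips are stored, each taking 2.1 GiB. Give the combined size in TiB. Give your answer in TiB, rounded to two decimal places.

9.30 TiB

Total = 4,537 × 2.1 GiB = 9527.7 GiB
= 9527.7 × 1,073,741,824 bytes = 10,230,289,976,524.8 bytes
1 TiB = 1,099,511,627,776 bytes
10,230,289,976,524.8 / 1,099,511,627,776 = 9.30 TiB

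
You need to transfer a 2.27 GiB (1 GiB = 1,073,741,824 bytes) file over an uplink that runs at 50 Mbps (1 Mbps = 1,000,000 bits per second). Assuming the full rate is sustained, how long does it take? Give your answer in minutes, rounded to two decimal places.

2.27 GiB = 2,437,393,940.48 bytes = 19,499,151,523.84 bits
50 Mbps = 50,000,000 bits/s
time = 19,499,151,523.84 / 50,000,000 = 389.983 s
389.983 s / 60 = 6.50 minutes

6.50 minutes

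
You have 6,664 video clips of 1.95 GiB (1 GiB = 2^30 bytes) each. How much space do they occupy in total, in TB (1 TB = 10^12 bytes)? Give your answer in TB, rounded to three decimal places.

Total = 6,664 × 1.95 GiB = 12994.8 GiB
= 12994.8 × 1,073,741,824 bytes = 13,953,060,254,515.2 bytes
1 TB = 1,000,000,000,000 bytes
13,953,060,254,515.2 / 1,000,000,000,000 = 13.953 TB

13.953 TB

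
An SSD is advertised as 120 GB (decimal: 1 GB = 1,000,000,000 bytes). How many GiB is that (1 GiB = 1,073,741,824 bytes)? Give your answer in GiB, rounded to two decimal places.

120 GB = 120 × 10^9 bytes = 120,000,000,000 bytes
1 GiB = 1,073,741,824 bytes
120,000,000,000 / 1,073,741,824 = 111.76 GiB

111.76 GiB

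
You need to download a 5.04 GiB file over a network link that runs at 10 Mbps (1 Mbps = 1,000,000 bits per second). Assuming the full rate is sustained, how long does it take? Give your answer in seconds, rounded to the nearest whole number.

5.04 GiB = 5,411,658,792.96 bytes = 43,293,270,343.68 bits
10 Mbps = 10,000,000 bits/s
time = 43,293,270,343.68 / 10,000,000 = 4,329 s

4,329 seconds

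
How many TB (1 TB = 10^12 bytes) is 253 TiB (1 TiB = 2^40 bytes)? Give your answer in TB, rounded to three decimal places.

253 TiB = 253 × 2^40 bytes = 278,176,441,827,328 bytes
1 TB = 1,000,000,000,000 bytes
278,176,441,827,328 / 1,000,000,000,000 = 278.176 TB

278.176 TB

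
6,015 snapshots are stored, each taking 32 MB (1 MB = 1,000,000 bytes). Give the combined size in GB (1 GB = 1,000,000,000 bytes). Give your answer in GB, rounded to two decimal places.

Total = 6,015 × 32 MB = 192,480 MB
= 192,480 × 1,000,000 bytes = 192,480,000,000 bytes
1 GB = 1,000,000,000 bytes
192,480,000,000 / 1,000,000,000 = 192.48 GB

192.48 GB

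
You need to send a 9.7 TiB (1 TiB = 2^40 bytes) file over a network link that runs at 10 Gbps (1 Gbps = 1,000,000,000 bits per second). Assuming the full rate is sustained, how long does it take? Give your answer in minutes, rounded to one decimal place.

9.7 TiB = 10,665,262,789,427.2 bytes = 85,322,102,315,417.6 bits
10 Gbps = 10,000,000,000 bits/s
time = 85,322,102,315,417.6 / 10,000,000,000 = 8,532.21 s
8,532.21 s / 60 = 142.2 minutes

142.2 minutes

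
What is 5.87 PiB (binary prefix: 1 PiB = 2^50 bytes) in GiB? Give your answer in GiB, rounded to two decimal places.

5.87 PiB = 5.87 × 2^50 bytes = 6,609,032,453,166,202.88 bytes
1 GiB = 2^30 bytes = 1,073,741,824 bytes
6,609,032,453,166,202.88 / 1,073,741,824 = 6,155,141.12 GiB

6,155,141.12 GiB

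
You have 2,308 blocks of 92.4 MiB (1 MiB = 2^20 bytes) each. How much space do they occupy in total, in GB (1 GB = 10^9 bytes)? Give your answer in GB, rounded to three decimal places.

223.618 GB

Total = 2,308 × 92.4 MiB = 213259.2 MiB
= 213259.2 × 1,048,576 bytes = 223,618,478,899.2 bytes
1 GB = 1,000,000,000 bytes
223,618,478,899.2 / 1,000,000,000 = 223.618 GB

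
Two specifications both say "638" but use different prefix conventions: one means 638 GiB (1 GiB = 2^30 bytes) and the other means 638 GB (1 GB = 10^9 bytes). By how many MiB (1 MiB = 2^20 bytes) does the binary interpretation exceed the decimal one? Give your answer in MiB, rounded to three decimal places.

44,867.786 MiB

638 GiB = 638 × 1,073,741,824 = 685,047,283,712 bytes
638 GB = 638 × 1,000,000,000 = 638,000,000,000 bytes
difference = 47,047,283,712 bytes
47,047,283,712 / 1,048,576 = 44,867.786 MiB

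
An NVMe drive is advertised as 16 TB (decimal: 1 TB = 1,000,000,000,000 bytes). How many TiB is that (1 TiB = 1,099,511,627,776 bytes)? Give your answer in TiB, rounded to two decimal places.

14.55 TiB

16 TB × 1,000,000,000,000 bytes/TB = 16,000,000,000,000 bytes
1 TiB = 2^40 bytes = 1,099,511,627,776 bytes
16,000,000,000,000 / 1,099,511,627,776 = 14.55 TiB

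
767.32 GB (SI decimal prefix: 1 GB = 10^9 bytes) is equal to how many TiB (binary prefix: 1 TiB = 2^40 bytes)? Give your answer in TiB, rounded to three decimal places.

767.32 GB = 767.32 × 10^9 bytes = 767,320,000,000 bytes
1 TiB = 2^40 bytes = 1,099,511,627,776 bytes
767,320,000,000 / 1,099,511,627,776 = 0.698 TiB

0.698 TiB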